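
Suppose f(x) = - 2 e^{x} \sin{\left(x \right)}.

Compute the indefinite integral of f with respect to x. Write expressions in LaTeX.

F(x) = - e^{x} \sin{\left(x \right)} + e^{x} \cos{\left(x \right)} + C

Recover f(x) by differentiating a candidate F(x); any mismatch rules it out.
Check: d/dx[- e^{x} \sin{\left(x \right)} + e^{x} \cos{\left(x \right)}] = - 2 e^{x} \sin{\left(x \right)} = f(x).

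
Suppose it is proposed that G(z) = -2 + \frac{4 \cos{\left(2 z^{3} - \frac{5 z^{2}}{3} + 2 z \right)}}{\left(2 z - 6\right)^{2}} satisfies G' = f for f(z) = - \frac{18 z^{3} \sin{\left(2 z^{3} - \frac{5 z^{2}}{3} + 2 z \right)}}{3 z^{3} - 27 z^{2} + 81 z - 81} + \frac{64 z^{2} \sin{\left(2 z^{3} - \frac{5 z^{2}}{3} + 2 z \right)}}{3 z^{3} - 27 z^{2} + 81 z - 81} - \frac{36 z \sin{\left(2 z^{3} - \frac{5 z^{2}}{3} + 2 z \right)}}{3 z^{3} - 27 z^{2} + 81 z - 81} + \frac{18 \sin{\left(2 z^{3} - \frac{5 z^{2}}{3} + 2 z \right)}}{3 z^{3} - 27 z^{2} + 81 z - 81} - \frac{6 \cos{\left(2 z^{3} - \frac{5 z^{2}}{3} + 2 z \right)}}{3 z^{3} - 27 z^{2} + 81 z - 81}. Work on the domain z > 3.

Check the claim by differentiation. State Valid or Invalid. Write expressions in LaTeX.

d/dz[G] = \frac{- 18 z^{3} \sin{\left(2 z^{3} - \frac{5 z^{2}}{3} + 2 z \right)} + 64 z^{2} \sin{\left(2 z^{3} - \frac{5 z^{2}}{3} + 2 z \right)} - 36 z \sin{\left(2 z^{3} - \frac{5 z^{2}}{3} + 2 z \right)} + 18 \sin{\left(2 z^{3} - \frac{5 z^{2}}{3} + 2 z \right)} - 6 \cos{\left(2 z^{3} - \frac{5 z^{2}}{3} + 2 z \right)}}{3 z^{3} - 27 z^{2} + 81 z - 81}
This equals f(z) exactly, so the claim holds.

Valid - differentiating G returns exactly f.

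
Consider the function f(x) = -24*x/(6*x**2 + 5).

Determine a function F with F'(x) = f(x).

f matches the chain-rule pattern g'(h)*h' with inner function h(x) = 2*x**2 + 5/3; substituting u = h(x) collapses the integral.
Check: d/dx[-2*log(2*x**2 + 5/3)] = -24*x/(6*x**2 + 5) = f(x).

An antiderivative is F(x) = -2*log(2*x**2 + 5/3).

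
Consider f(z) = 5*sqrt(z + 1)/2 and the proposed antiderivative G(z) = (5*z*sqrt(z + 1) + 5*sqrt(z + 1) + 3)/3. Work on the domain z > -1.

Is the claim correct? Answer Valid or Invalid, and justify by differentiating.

d/dz[G] = (5*z + 5)/(2*sqrt(z + 1))
This equals f(z) exactly, so the claim holds.

Valid: G'(z) = f(z).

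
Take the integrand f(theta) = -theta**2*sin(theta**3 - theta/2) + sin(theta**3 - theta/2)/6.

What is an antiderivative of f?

An antiderivative is F(theta) = cos(theta**3 - theta/2)/3.

f matches the chain-rule pattern g'(h)*h' with inner function h(theta) = theta**3 - theta/2; substituting u = h(theta) collapses the integral.
Check: d/dtheta[cos(theta**3 - theta/2)/3] = -theta**2*sin(theta**3 - theta/2) + sin(theta**3 - theta/2)/6 = f(theta).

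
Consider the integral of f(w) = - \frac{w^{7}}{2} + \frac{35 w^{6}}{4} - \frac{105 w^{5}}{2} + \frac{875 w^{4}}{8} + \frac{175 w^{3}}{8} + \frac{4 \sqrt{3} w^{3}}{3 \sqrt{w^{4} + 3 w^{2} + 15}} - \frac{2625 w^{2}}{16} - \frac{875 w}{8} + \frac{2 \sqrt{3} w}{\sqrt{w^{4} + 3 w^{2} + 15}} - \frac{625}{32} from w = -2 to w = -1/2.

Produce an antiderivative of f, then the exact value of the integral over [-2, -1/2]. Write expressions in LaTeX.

Antiderivative: F(w) = - \frac{w^{8}}{16} + \frac{5 w^{7}}{4} - \frac{35 w^{6}}{4} + \frac{175 w^{5}}{8} + \frac{175 w^{4}}{32} - \frac{875 w^{3}}{16} - \frac{875 w^{2}}{16} - \frac{625 w}{32} + 2 \sqrt{\frac{w^{4}}{3} + w^{2} + 5}; value = - \frac{2 \sqrt{129}}{3} + \frac{\sqrt{759}}{6} + \frac{4477455}{4096}

The integrand splits into summands that can be handled one at a time.
F(w) = - \frac{w^{8}}{16} + \frac{5 w^{7}}{4} - \frac{35 w^{6}}{4} + \frac{175 w^{5}}{8} + \frac{175 w^{4}}{32} - \frac{875 w^{3}}{16} - \frac{875 w^{2}}{16} - \frac{625 w}{32} + 2 \sqrt{\frac{w^{4}}{3} + w^{2} + 5} is an antiderivative of f.
Check: d/dw[- \frac{w^{8}}{16} + \frac{5 w^{7}}{4} - \frac{35 w^{6}}{4} + \frac{175 w^{5}}{8} + \frac{175 w^{4}}{32} - \frac{875 w^{3}}{16} - \frac{875 w^{2}}{16} - \frac{625 w}{32} + 2 \sqrt{\frac{w^{4}}{3} + w^{2} + 5}] = \frac{- 48 w^{7} \sqrt{w^{4} + 3 w^{2} + 15} + 840 w^{6} \sqrt{w^{4} + 3 w^{2} + 15} - 5040 w^{5} \sqrt{w^{4} + 3 w^{2} + 15} + 10500 w^{4} \sqrt{w^{4} + 3 w^{2} + 15} + 2100 w^{3} \sqrt{w^{4} + 3 w^{2} + 15} + 128 \sqrt{3} w^{3} - 15750 w^{2} \sqrt{w^{4} + 3 w^{2} + 15} - 10500 w \sqrt{w^{4} + 3 w^{2} + 15} + 192 \sqrt{3} w - 1875 \sqrt{w^{4} + 3 w^{2} + 15}}{96 \sqrt{w^{4} + 3 w^{2} + 15}}, which equals f(w).
F(-1/2) = \frac{9999}{4096} + \frac{\sqrt{759}}{6}; F(-2) = - \frac{17451}{16} + \frac{2 \sqrt{129}}{3}.
Integral = F(-1/2) - F(-2) = - \frac{2 \sqrt{129}}{3} + \frac{\sqrt{759}}{6} + \frac{4477455}{4096}.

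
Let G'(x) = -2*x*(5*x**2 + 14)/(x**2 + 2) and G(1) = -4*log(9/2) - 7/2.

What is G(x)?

G(x) = (-10*x**2 - 8*log(3*x**2/2 + 3) + 3)/2

Check a candidate G(x) by differentiating: d/dx[G] must match the given G'(x).
A general antiderivative is -5*x**2 - 4*log(3*x**2/2 + 3) + 1 + C.
The condition gives C = -4*log(9/2) - 7/2 - (-4*log(9/2) - 4) = 1/2.
So G(x) = (-10*x**2 - 8*log(3*x**2/2 + 3) + 3)/2.
Check: d/dx[(-10*x**2 - 8*log(3*x**2/2 + 3) + 3)/2] = (-10*x**3 - 28*x)/(x**2 + 2), which equals G'(x).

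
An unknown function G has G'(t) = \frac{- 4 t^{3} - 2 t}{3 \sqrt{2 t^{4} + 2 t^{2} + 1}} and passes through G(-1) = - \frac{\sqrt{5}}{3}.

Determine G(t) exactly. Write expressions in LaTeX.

G(t) = - \frac{\sqrt{2 t^{4} + 2 t^{2} + 1}}{3}

The substitution u = 2 t^{4} + 2 t^{2} + 1 works: G'(t) is exactly (dG/du)*(du/dt) for that inner function.
A general antiderivative is - \frac{\sqrt{2 t^{4} + 2 t^{2} + 1}}{3} + C.
The condition gives C = - \frac{\sqrt{5}}{3} - (- \frac{\sqrt{5}}{3}) = 0.
So G(t) = - \frac{\sqrt{2 t^{4} + 2 t^{2} + 1}}{3}.
Check: d/dt[- \frac{\sqrt{2 t^{4} + 2 t^{2} + 1}}{3}] = \frac{- 4 t^{3} - 2 t}{3 \sqrt{2 t^{4} + 2 t^{2} + 1}} = G'(t).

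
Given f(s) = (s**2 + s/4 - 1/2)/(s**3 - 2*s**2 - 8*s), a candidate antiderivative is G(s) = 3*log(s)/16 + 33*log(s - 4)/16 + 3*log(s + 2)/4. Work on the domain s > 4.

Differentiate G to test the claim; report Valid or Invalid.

Invalid: d/ds[G] - f = (4*s**2 + s - 2)/(2*s**3 - 4*s**2 - 16*s), which is not 0.

d/ds[G] = (12*s**2 + 3*s - 6)/(4*s**3 - 8*s**2 - 32*s)
d/ds[G] - f(s) = (4*s**2 + s - 2)/(2*s**3 - 4*s**2 - 16*s) != 0.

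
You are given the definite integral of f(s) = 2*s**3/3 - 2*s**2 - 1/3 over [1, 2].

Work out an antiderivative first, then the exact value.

Integrate term by term and add the pieces.
F(s) = s**4/6 - 2*s**3/3 - s/3 is an antiderivative of f.
Check: d/ds[s**4/6 - 2*s**3/3 - s/3] = 2*s**3/3 - 2*s**2 - 1/3 = f(s).
F(2) = -10/3; F(1) = -5/6.
Integral = F(2) - F(1) = -5/2.

Antiderivative: F(s) = s**4/6 - 2*s**3/3 - s/3; value = -5/2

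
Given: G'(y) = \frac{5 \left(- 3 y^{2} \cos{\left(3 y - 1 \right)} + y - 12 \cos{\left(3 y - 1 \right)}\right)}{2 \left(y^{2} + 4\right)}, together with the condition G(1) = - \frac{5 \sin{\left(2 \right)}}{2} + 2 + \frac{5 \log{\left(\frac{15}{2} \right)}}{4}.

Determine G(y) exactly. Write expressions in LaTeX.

Differentiate the proposed G(y) back; it has to land on the given G'(y).
A general antiderivative is \frac{5 \log{\left(\frac{3 y^{2}}{2} + 6 \right)}}{4} - \frac{5 \sin{\left(3 y - 1 \right)}}{2} + C.
The condition gives C = - \frac{5 \sin{\left(2 \right)}}{2} + 2 + \frac{5 \log{\left(\frac{15}{2} \right)}}{4} - (- \frac{5 \sin{\left(2 \right)}}{2} + \frac{5 \log{\left(\frac{15}{2} \right)}}{4}) = 2.
So G(y) = \frac{5 \log{\left(\frac{3 y^{2}}{2} + 6 \right)} - 10 \sin{\left(3 y - 1 \right)} + 8}{4}.
Check: d/dy[\frac{5 \log{\left(\frac{3 y^{2}}{2} + 6 \right)} - 10 \sin{\left(3 y - 1 \right)} + 8}{4}] = \frac{- 15 y^{2} \cos{\left(3 y - 1 \right)} + 5 y - 60 \cos{\left(3 y - 1 \right)}}{2 y^{2} + 8}, which equals G'(y).

G(y) = \frac{5 \log{\left(\frac{3 y^{2}}{2} + 6 \right)} - 10 \sin{\left(3 y - 1 \right)} + 8}{4}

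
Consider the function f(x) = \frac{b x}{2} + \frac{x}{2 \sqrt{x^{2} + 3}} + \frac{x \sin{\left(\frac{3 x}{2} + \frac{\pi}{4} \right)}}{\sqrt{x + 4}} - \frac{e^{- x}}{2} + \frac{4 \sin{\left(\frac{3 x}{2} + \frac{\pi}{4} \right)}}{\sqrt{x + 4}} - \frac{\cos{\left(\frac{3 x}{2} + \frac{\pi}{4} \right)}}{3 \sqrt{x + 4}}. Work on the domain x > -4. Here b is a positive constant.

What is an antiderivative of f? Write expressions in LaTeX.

An antiderivative is F(x) = \frac{\left(3 b x^{2} e^{x} - 8 \sqrt{x + 4} e^{x} \cos{\left(\frac{3 x}{2} + \frac{\pi}{4} \right)} + 6 \sqrt{x^{2} + 3} e^{x} + 6\right) e^{- x}}{12}.

The integrand splits into summands that can be handled one at a time.
Check: d/dx[\frac{\left(3 b x^{2} e^{x} - 8 \sqrt{x + 4} e^{x} \cos{\left(\frac{3 x}{2} + \frac{\pi}{4} \right)} + 6 \sqrt{x^{2} + 3} e^{x} + 6\right) e^{- x}}{12}] = \frac{\left(3 b x \sqrt{x + 4} \sqrt{x^{2} + 3} e^{x} + 3 x \sqrt{x + 4} e^{x} + 6 x \sqrt{x^{2} + 3} e^{x} \sin{\left(\frac{3 x}{2} + \frac{\pi}{4} \right)} - 3 \sqrt{x + 4} \sqrt{x^{2} + 3} + 24 \sqrt{x^{2} + 3} e^{x} \sin{\left(\frac{3 x}{2} + \frac{\pi}{4} \right)} - 2 \sqrt{x^{2} + 3} e^{x} \cos{\left(\frac{3 x}{2} + \frac{\pi}{4} \right)}\right) e^{- x}}{6 \sqrt{x + 4} \sqrt{x^{2} + 3}}, which equals f(x).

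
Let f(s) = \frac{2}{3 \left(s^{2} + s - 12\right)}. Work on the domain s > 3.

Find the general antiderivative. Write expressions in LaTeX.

F(s) = \frac{2 \log{\left(s - 3 \right)}}{21} - \frac{2 \log{\left(s + 4 \right)}}{21} + C

Factor the denominator (3 \left(s - 3\right) \left(s + 4\right)) and decompose: f = - \frac{2}{21 \left(s + 4\right)} + \frac{2}{21 \left(s - 3\right)}; each piece integrates to a log, atan, or power term.
Check: d/ds[\frac{2 \log{\left(s - 3 \right)}}{21} - \frac{2 \log{\left(s + 4 \right)}}{21}] = \frac{2}{3 s^{2} + 3 s - 36}, which equals f(s).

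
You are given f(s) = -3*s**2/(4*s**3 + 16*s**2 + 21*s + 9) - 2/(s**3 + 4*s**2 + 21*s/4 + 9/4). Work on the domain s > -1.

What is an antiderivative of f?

An antiderivative is F(s) = (-44*(2*s + 3)*log(s + 1) + 41*(2*s + 3)*log(s + 3/2) - 59)/(4*(2*s + 3)).

The denominator factors as (s + 1)*(2*s + 3)**2; partial fractions split f into directly integrable pieces: 41/(2*(2*s + 3)) + 59/(2*(2*s + 3)**2) - 11/(s + 1).
Check: d/ds[(-44*(2*s + 3)*log(s + 1) + 41*(2*s + 3)*log(s + 3/2) - 59)/(4*(2*s + 3))] = (-3*s**2 - 8)/(4*s**3 + 16*s**2 + 21*s + 9), which equals f(s).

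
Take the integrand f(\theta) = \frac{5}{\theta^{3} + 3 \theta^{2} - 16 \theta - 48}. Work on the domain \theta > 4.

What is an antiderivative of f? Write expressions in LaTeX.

An antiderivative is F(\theta) = \frac{5 \log{\left(\theta - 4 \right)}}{56} - \frac{5 \log{\left(\theta + 3 \right)}}{7} + \frac{5 \log{\left(\theta + 4 \right)}}{8}.

The denominator factors as \left(\theta - 4\right) \left(\theta + 3\right) \left(\theta + 4\right); partial fractions split f into directly integrable pieces: \frac{5}{8 \left(\theta + 4\right)} - \frac{5}{7 \left(\theta + 3\right)} + \frac{5}{56 \left(\theta - 4\right)}.
Check: d/d\theta[\frac{5 \log{\left(\theta - 4 \right)}}{56} - \frac{5 \log{\left(\theta + 3 \right)}}{7} + \frac{5 \log{\left(\theta + 4 \right)}}{8}] = \frac{5}{\theta^{3} + 3 \theta^{2} - 16 \theta - 48} = f(\theta).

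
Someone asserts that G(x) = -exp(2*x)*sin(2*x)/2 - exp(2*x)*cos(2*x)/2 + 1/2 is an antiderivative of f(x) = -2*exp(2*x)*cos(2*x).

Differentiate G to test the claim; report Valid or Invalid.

d/dx[G] = -2*exp(2*x)*cos(2*x)
This equals f(x) exactly, so the claim holds.

Valid - differentiating G returns exactly f.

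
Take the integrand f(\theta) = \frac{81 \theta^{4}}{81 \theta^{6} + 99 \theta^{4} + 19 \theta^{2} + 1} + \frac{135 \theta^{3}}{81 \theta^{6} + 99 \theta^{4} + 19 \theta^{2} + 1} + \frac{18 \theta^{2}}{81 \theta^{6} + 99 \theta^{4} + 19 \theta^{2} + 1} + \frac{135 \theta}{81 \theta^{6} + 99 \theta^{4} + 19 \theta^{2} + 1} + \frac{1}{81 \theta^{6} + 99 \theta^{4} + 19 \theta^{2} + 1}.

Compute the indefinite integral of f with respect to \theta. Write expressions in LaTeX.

Integrate term by term and add the pieces.
Check: d/d\theta[\operatorname{atan}{\left(\theta \right)} - \frac{5}{2 \left(3 \theta^{2} + \frac{1}{3}\right)}] = \frac{81 \theta^{4} + 135 \theta^{3} + 18 \theta^{2} + 135 \theta + 1}{81 \theta^{6} + 99 \theta^{4} + 19 \theta^{2} + 1}, which equals f(\theta).

F(\theta) = \operatorname{atan}{\left(\theta \right)} - \frac{5}{2 \left(3 \theta^{2} + \frac{1}{3}\right)} + C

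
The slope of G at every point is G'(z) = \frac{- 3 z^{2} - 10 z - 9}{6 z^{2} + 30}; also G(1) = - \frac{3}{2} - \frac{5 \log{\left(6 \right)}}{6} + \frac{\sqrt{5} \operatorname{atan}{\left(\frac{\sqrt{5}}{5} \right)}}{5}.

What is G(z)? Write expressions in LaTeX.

G(z) = \frac{- 15 z - 25 \log{\left(z^{2} + 5 \right)} + 6 \sqrt{5} \operatorname{atan}{\left(\frac{\sqrt{5} z}{5} \right)} - 30}{30}

Differentiate the proposed G(z) back; it has to land on the given G'(z).
A general antiderivative is - \frac{z}{2} - \frac{5 \log{\left(z^{2} + 5 \right)}}{6} + \frac{\sqrt{5} \operatorname{atan}{\left(\frac{\sqrt{5} z}{5} \right)}}{5} + C.
The condition gives C = - \frac{3}{2} - \frac{5 \log{\left(6 \right)}}{6} + \frac{\sqrt{5} \operatorname{atan}{\left(\frac{\sqrt{5}}{5} \right)}}{5} - (- \frac{5 \log{\left(6 \right)}}{6} - \frac{1}{2} + \frac{\sqrt{5} \operatorname{atan}{\left(\frac{\sqrt{5}}{5} \right)}}{5}) = -1.
So G(z) = \frac{- 15 z - 25 \log{\left(z^{2} + 5 \right)} + 6 \sqrt{5} \operatorname{atan}{\left(\frac{\sqrt{5} z}{5} \right)} - 30}{30}.
Check: d/dz[\frac{- 15 z - 25 \log{\left(z^{2} + 5 \right)} + 6 \sqrt{5} \operatorname{atan}{\left(\frac{\sqrt{5} z}{5} \right)} - 30}{30}] = \frac{- 3 z^{2} - 10 z - 9}{6 z^{2} + 30} = G'(z).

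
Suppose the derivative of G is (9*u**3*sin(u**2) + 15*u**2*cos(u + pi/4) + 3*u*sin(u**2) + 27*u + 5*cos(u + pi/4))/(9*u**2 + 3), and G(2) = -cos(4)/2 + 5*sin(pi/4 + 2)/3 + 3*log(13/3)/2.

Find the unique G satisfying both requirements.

Recover the given G'(u) by differentiating a candidate G(u); any mismatch rules it out.
A general antiderivative is 3*log(u**2 + 1/3)/2 + 5*sin(u + pi/4)/3 - cos(u**2)/2 + C.
The condition gives C = -cos(4)/2 + 5*sin(pi/4 + 2)/3 + 3*log(13/3)/2 - (-cos(4)/2 + 5*sin(pi/4 + 2)/3 + 3*log(13/3)/2) = 0.
So G(u) = (9*log(u**2 + 1/3) + 10*sin(u + pi/4) - 3*cos(u**2))/6.
Check: d/du[(9*log(u**2 + 1/3) + 10*sin(u + pi/4) - 3*cos(u**2))/6] = (9*u**3*sin(u**2) + 15*u**2*cos(u + pi/4) + 3*u*sin(u**2) + 27*u + 5*cos(u + pi/4))/(9*u**2 + 3) = G'(u).

G(u) = (9*log(u**2 + 1/3) + 10*sin(u + pi/4) - 3*cos(u**2))/6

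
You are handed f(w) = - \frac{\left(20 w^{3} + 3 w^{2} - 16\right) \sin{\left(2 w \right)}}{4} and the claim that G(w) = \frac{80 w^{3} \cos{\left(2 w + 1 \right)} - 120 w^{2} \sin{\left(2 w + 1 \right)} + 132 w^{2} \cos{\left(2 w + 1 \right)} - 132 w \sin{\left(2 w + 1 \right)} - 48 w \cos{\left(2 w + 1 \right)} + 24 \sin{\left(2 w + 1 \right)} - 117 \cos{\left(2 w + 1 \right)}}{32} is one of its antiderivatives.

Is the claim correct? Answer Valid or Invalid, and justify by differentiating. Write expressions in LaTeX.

Invalid: d/dw[G] - f = 5 w^{3} \sin{\left(2 w \right)} - 5 w^{3} \sin{\left(2 w + 1 \right)} + \frac{3 w^{2} \sin{\left(2 w \right)}}{4} - \frac{33 w^{2} \sin{\left(2 w + 1 \right)}}{4} - \frac{9 w \sin{\left(2 w + 1 \right)}}{2} - 4 \sin{\left(2 w \right)} + \frac{51 \sin{\left(2 w + 1 \right)}}{16}, which is not 0.

d/dw[G] = - 5 w^{3} \sin{\left(2 w + 1 \right)} - \frac{33 w^{2} \sin{\left(2 w + 1 \right)}}{4} - \frac{9 w \sin{\left(2 w + 1 \right)}}{2} + \frac{51 \sin{\left(2 w + 1 \right)}}{16}
d/dw[G] - f(w) = 5 w^{3} \sin{\left(2 w \right)} - 5 w^{3} \sin{\left(2 w + 1 \right)} + \frac{3 w^{2} \sin{\left(2 w \right)}}{4} - \frac{33 w^{2} \sin{\left(2 w + 1 \right)}}{4} - \frac{9 w \sin{\left(2 w + 1 \right)}}{2} - 4 \sin{\left(2 w \right)} + \frac{51 \sin{\left(2 w + 1 \right)}}{16} != 0.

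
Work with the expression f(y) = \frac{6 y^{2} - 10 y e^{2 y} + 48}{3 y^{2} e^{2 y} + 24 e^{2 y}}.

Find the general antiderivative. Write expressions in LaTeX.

Recover f(y) by differentiating a candidate F(y); any mismatch rules it out.
Check: d/dy[- \frac{\left(5 e^{2 y} \log{\left(\frac{y^{2}}{2} + 4 \right)} + 3\right) e^{- 2 y}}{3}] = \frac{6 y^{2} - 10 y e^{2 y} + 48}{3 y^{2} e^{2 y} + 24 e^{2 y}} = f(y).

F(y) = - \frac{\left(5 e^{2 y} \log{\left(\frac{y^{2}}{2} + 4 \right)} + 3\right) e^{- 2 y}}{3} + C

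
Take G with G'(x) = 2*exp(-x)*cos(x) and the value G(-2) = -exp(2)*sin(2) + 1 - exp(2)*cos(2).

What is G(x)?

Whatever form G(x) takes, its d/dx must return the stated G'(x).
A general antiderivative is exp(-x)*sin(x) - exp(-x)*cos(x) + C.
The condition gives C = -exp(2)*sin(2) + 1 - exp(2)*cos(2) - (-exp(2)*sin(2) - exp(2)*cos(2)) = 1.
So G(x) = 1 + exp(-x)*sin(x) - exp(-x)*cos(x).
Check: d/dx[1 + exp(-x)*sin(x) - exp(-x)*cos(x)] = 2*exp(-x)*cos(x) = G'(x).

G(x) = 1 + exp(-x)*sin(x) - exp(-x)*cos(x)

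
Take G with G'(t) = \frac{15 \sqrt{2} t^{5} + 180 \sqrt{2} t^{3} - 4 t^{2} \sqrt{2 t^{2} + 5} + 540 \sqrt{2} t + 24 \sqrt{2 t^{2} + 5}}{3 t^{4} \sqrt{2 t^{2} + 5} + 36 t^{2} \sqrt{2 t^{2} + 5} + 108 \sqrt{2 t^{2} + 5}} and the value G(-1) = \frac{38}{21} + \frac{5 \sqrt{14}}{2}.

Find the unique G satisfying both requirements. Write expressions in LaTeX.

G(t) = \frac{12 t^{2} + 8 t + 15 \sqrt{2} \left(t^{2} + 6\right) \sqrt{2 t^{2} + 5} + 72}{6 \left(t^{2} + 6\right)}

Recover the given G'(t) by differentiating a candidate G(t); any mismatch rules it out.
A general antiderivative is \frac{2 t}{3 \left(\frac{t^{2}}{2} + 3\right)} + 5 \sqrt{t^{2} + \frac{5}{2}} + C.
The condition gives C = \frac{38}{21} + \frac{5 \sqrt{14}}{2} - (- \frac{4}{21} + \frac{5 \sqrt{14}}{2}) = 2.
So G(t) = \frac{12 t^{2} + 8 t + 15 \sqrt{2} \left(t^{2} + 6\right) \sqrt{2 t^{2} + 5} + 72}{6 \left(t^{2} + 6\right)}.
Check: d/dt[\frac{12 t^{2} + 8 t + 15 \sqrt{2} \left(t^{2} + 6\right) \sqrt{2 t^{2} + 5} + 72}{6 \left(t^{2} + 6\right)}] = \frac{15 \sqrt{2} t^{5} + 180 \sqrt{2} t^{3} - 4 t^{2} \sqrt{2 t^{2} + 5} + 540 \sqrt{2} t + 24 \sqrt{2 t^{2} + 5}}{3 t^{4} \sqrt{2 t^{2} + 5} + 36 t^{2} \sqrt{2 t^{2} + 5} + 108 \sqrt{2 t^{2} + 5}} = G'(t).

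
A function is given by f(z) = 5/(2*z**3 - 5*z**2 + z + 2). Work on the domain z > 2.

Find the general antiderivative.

Factor the denominator ((z - 2)*(z - 1)*(2*z + 1)) and decompose: f = 4/(3*(2*z + 1)) - 5/(3*(z - 1)) + 1/(z - 2); each piece integrates to a log, atan, or power term.
Check: d/dz[log(z - 2) - 5*log(z - 1)/3 + 2*log(z + 1/2)/3] = 5/(2*z**3 - 5*z**2 + z + 2) = f(z).

F(z) = log(z - 2) - 5*log(z - 1)/3 + 2*log(z + 1/2)/3 + C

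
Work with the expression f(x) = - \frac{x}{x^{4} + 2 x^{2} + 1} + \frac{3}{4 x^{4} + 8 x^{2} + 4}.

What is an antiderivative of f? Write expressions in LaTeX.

An antiderivative is F(x) = \frac{3 x^{2} \operatorname{atan}{\left(x \right)} + 3 x + 3 \operatorname{atan}{\left(x \right)} + 4}{8 \left(x^{2} + 1\right)}.

Integrate term by term and add the pieces.
Check: d/dx[\frac{3 x^{2} \operatorname{atan}{\left(x \right)} + 3 x + 3 \operatorname{atan}{\left(x \right)} + 4}{8 \left(x^{2} + 1\right)}] = \frac{3 - 4 x}{4 x^{4} + 8 x^{2} + 4}, which equals f(x).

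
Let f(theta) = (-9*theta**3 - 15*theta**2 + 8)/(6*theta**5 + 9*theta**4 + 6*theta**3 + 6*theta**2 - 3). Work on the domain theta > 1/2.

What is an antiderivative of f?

An antiderivative is F(theta) = (20*(theta + 1)*log(theta - 1/2) - 38*(theta + 1)*log(theta + 1) + 9*(theta + 1)*log(theta**2 + 1) - 198*(theta + 1)*atan(theta) + 12)/(108*(theta + 1)).

Factor the denominator (3*(theta + 1)**2*(2*theta - 1)*(theta**2 + 1)) and decompose: f = (theta - 11)/(6*(theta**2 + 1)) + 10/(27*(2*theta - 1)) - 19/(54*(theta + 1)) - 1/(9*(theta + 1)**2); each piece integrates to a log, atan, or power term.
Check: d/dtheta[(20*(theta + 1)*log(theta - 1/2) - 38*(theta + 1)*log(theta + 1) + 9*(theta + 1)*log(theta**2 + 1) - 198*(theta + 1)*atan(theta) + 12)/(108*(theta + 1))] = (-9*theta**3 - 15*theta**2 + 8)/(6*theta**5 + 9*theta**4 + 6*theta**3 + 6*theta**2 - 3) = f(theta).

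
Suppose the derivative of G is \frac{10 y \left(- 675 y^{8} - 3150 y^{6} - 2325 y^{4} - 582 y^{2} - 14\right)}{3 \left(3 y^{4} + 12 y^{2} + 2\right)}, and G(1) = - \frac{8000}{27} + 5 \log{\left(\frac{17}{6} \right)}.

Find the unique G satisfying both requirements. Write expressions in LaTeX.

Whatever form G(y) takes, its d/dy must return the stated G'(y).
A general antiderivative is \left(- 5 y^{2} - \frac{5}{3}\right)^{3} + 5 \log{\left(\frac{y^{4}}{2} + 2 y^{2} + \frac{1}{3} \right)} + C.
The condition gives C = - \frac{8000}{27} + 5 \log{\left(\frac{17}{6} \right)} - (- \frac{8000}{27} + 5 \log{\left(\frac{17}{6} \right)}) = 0.
So G(y) = - 125 y^{6} - 125 y^{4} - \frac{125 y^{2}}{3} + 5 \log{\left(\frac{y^{4}}{2} + 2 y^{2} + \frac{1}{3} \right)} - \frac{125}{27}.
Check: d/dy[- 125 y^{6} - 125 y^{4} - \frac{125 y^{2}}{3} + 5 \log{\left(\frac{y^{4}}{2} + 2 y^{2} + \frac{1}{3} \right)} - \frac{125}{27}] = \frac{- 6750 y^{9} - 31500 y^{7} - 23250 y^{5} - 5820 y^{3} - 140 y}{9 y^{4} + 36 y^{2} + 6}, which equals G'(y).

G(y) = - 125 y^{6} - 125 y^{4} - \frac{125 y^{2}}{3} + 5 \log{\left(\frac{y^{4}}{2} + 2 y^{2} + \frac{1}{3} \right)} - \frac{125}{27}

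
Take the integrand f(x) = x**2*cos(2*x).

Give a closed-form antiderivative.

An antiderivative is F(x) = x**2*sin(2*x)/2 + x*cos(2*x)/2 - sin(2*x)/4.

Whatever form F(x) takes, F'(x) = f(x) is non-negotiable.
Check: d/dx[x**2*sin(2*x)/2 + x*cos(2*x)/2 - sin(2*x)/4] = x**2*cos(2*x) = f(x).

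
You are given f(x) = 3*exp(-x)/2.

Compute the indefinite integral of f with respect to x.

Differentiate the proposed F(x) back; it has to land on f(x) exactly.
Check: d/dx[-3*exp(-x)/2] = 3*exp(-x)/2 = f(x).

F(x) = -3*exp(-x)/2 + C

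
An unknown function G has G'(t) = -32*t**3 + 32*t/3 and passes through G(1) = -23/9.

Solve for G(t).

G(t) = 1 - 2*(2*t**2 - 2/3)**2

The substitution u = 2*t**2 - 2/3 works: G'(t) is exactly (dG/du)*(du/dt) for that inner function.
A general antiderivative is -2*(2*t**2 - 2/3)**2 + C.
The condition gives C = -23/9 - (-32/9) = 1.
So G(t) = 1 - 2*(2*t**2 - 2/3)**2.
Check: d/dt[1 - 2*(2*t**2 - 2/3)**2] = -32*t**3 + 32*t/3 = G'(t).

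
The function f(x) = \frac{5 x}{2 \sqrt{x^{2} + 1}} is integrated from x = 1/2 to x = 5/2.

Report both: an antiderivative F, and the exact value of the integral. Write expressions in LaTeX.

The substitution u = x^{2} + 1 works: f is exactly (dF/du)*(du/dx) for that inner function.
F(x) = \frac{5 \sqrt{x^{2} + 1}}{2} is an antiderivative of f.
Check: d/dx[\frac{5 \sqrt{x^{2} + 1}}{2}] = \frac{5 x}{2 \sqrt{x^{2} + 1}} = f(x).
F(5/2) = \frac{5 \sqrt{29}}{4}; F(1/2) = \frac{5 \sqrt{5}}{4}.
Integral = F(5/2) - F(1/2) = - \frac{5 \sqrt{5}}{4} + \frac{5 \sqrt{29}}{4}.

Antiderivative: F(x) = \frac{5 \sqrt{x^{2} + 1}}{2}; value = - \frac{5 \sqrt{5}}{4} + \frac{5 \sqrt{29}}{4}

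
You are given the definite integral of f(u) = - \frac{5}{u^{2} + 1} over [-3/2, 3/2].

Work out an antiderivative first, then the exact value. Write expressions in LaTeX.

Whatever form F(u) takes, F'(u) = f(u) is non-negotiable.
F(u) = - 5 \operatorname{atan}{\left(u \right)} is an antiderivative of f.
Check: d/du[- 5 \operatorname{atan}{\left(u \right)}] = - \frac{5}{u^{2} + 1} = f(u).
F(3/2) = - 5 \operatorname{atan}{\left(\frac{3}{2} \right)}; F(-3/2) = 5 \operatorname{atan}{\left(\frac{3}{2} \right)}.
Integral = F(3/2) - F(-3/2) = - 10 \operatorname{atan}{\left(\frac{3}{2} \right)}.

Antiderivative: F(u) = - 5 \operatorname{atan}{\left(u \right)}; value = - 10 \operatorname{atan}{\left(\frac{3}{2} \right)}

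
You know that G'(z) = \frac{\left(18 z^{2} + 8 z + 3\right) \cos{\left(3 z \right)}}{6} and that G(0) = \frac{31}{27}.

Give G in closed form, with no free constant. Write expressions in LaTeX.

G(z) = \frac{54 z^{2} \sin{\left(3 z \right)} + 24 z \sin{\left(3 z \right)} + 36 z \cos{\left(3 z \right)} - 3 \sin{\left(3 z \right)} + 8 \cos{\left(3 z \right)} + 54}{54}

The proposed G(z) is checked by its d/dz: the result must match the given G'(z).
A general antiderivative is z^{2} \sin{\left(3 z \right)} + \frac{4 z \sin{\left(3 z \right)}}{9} + \frac{2 z \cos{\left(3 z \right)}}{3} - \frac{\sin{\left(3 z \right)}}{18} + \frac{4 \cos{\left(3 z \right)}}{27} + C.
The condition gives C = \frac{31}{27} - (\frac{4}{27}) = 1.
So G(z) = \frac{54 z^{2} \sin{\left(3 z \right)} + 24 z \sin{\left(3 z \right)} + 36 z \cos{\left(3 z \right)} - 3 \sin{\left(3 z \right)} + 8 \cos{\left(3 z \right)} + 54}{54}.
Check: d/dz[\frac{54 z^{2} \sin{\left(3 z \right)} + 24 z \sin{\left(3 z \right)} + 36 z \cos{\left(3 z \right)} - 3 \sin{\left(3 z \right)} + 8 \cos{\left(3 z \right)} + 54}{54}] = 3 z^{2} \cos{\left(3 z \right)} + \frac{4 z \cos{\left(3 z \right)}}{3} + \frac{\cos{\left(3 z \right)}}{2}, which equals G'(z).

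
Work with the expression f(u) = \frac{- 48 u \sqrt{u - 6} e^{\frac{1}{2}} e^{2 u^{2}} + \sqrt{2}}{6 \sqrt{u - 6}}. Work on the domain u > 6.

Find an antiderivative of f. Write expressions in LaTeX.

Any candidate F(u) must reproduce f(u) exactly when differentiated.
Check: d/du[\frac{2 \sqrt{\frac{u}{2} - 3}}{3} - 2 e^{2 u^{2} + \frac{1}{2}}] = \frac{- 48 u \sqrt{u - 6} e^{\frac{1}{2}} e^{2 u^{2}} + \sqrt{2}}{6 \sqrt{u - 6}} = f(u).

An antiderivative is F(u) = \frac{2 \sqrt{\frac{u}{2} - 3}}{3} - 2 e^{2 u^{2} + \frac{1}{2}}.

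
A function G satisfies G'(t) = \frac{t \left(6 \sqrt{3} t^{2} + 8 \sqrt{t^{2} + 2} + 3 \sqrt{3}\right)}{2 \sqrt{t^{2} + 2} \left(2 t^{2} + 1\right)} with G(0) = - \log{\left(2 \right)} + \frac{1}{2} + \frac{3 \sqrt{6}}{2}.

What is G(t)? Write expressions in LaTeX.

G(t) = \frac{3 \sqrt{3 t^{2} + 6}}{2} + \log{\left(t^{2} + \frac{1}{2} \right)} + \frac{1}{2}

Recover the given G'(t) by differentiating a candidate G(t); any mismatch rules it out.
A general antiderivative is \frac{3 \sqrt{3 t^{2} + 6}}{2} + \log{\left(t^{2} + \frac{1}{2} \right)} + C.
The condition gives C = - \log{\left(2 \right)} + \frac{1}{2} + \frac{3 \sqrt{6}}{2} - (- \log{\left(2 \right)} + \frac{3 \sqrt{6}}{2}) = \frac{1}{2}.
So G(t) = \frac{3 \sqrt{3 t^{2} + 6}}{2} + \log{\left(t^{2} + \frac{1}{2} \right)} + \frac{1}{2}.
Check: d/dt[\frac{3 \sqrt{3 t^{2} + 6}}{2} + \log{\left(t^{2} + \frac{1}{2} \right)} + \frac{1}{2}] = \frac{6 \sqrt{3} t^{3} + 8 t \sqrt{t^{2} + 2} + 3 \sqrt{3} t}{4 t^{2} \sqrt{t^{2} + 2} + 2 \sqrt{t^{2} + 2}}, which equals G'(t).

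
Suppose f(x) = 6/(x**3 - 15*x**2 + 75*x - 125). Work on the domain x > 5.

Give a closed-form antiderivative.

A first test for any F(x): its x-derivative must equal f(x) identically.
Check: d/dx[-3/(x - 5)**2] = 6/(x**3 - 15*x**2 + 75*x - 125) = f(x).

An antiderivative is F(x) = -3/(x - 5)**2.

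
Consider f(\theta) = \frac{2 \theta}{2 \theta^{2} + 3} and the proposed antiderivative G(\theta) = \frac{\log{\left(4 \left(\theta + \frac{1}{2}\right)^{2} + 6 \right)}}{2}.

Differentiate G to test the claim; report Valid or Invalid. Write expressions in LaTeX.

d/d\theta[G] = \frac{4 \theta + 2}{4 \theta^{2} + 4 \theta + 7}
d/d\theta[G] - f(\theta) = \frac{- 4 \theta^{2} - 2 \theta + 6}{8 \theta^{4} + 8 \theta^{3} + 26 \theta^{2} + 12 \theta + 21} != 0.

Invalid: d/d\theta[G] - f = \frac{- 4 \theta^{2} - 2 \theta + 6}{8 \theta^{4} + 8 \theta^{3} + 26 \theta^{2} + 12 \theta + 21}, which is not 0.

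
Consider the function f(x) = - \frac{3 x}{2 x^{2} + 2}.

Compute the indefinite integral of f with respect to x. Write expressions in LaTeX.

The substitution u = \frac{x^{2}}{2} + \frac{1}{2} works: f is exactly (dF/du)*(du/dx) for that inner function.
Check: d/dx[- \frac{3 \log{\left(\frac{x^{2}}{2} + \frac{1}{2} \right)}}{4}] = - \frac{3 x}{2 x^{2} + 2} = f(x).

F(x) = - \frac{3 \log{\left(\frac{x^{2}}{2} + \frac{1}{2} \right)}}{4} + C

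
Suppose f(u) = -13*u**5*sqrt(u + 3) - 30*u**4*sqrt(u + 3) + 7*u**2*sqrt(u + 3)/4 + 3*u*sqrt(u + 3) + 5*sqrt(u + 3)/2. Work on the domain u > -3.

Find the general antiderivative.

Recognize the product-rule pattern: f = v'r + vr' with v = -(u + 3)**(3/2), r = 2*u**5 - u**2/2 - 5/3, so integration by parts undoes it.
Check: d/du[-(u + 3)**(3/2)*(12*u**5 - 3*u**2 - 10)/6] = -13*u**5*sqrt(u + 3) - 30*u**4*sqrt(u + 3) + 7*u**2*sqrt(u + 3)/4 + 3*u*sqrt(u + 3) + 5*sqrt(u + 3)/2 = f(u).

F(u) = -(u + 3)**(3/2)*(12*u**5 - 3*u**2 - 10)/6 + C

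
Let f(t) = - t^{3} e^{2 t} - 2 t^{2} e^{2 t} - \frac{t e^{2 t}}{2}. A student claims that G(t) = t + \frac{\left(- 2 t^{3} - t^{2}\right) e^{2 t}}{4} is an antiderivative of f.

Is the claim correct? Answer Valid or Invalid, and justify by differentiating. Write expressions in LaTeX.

d/dt[G] = - t^{3} e^{2 t} - 2 t^{2} e^{2 t} - \frac{t e^{2 t}}{2} + 1
d/dt[G] - f(t) = 1 != 0.

Invalid: d/dt[G] - f = 1, which is not 0.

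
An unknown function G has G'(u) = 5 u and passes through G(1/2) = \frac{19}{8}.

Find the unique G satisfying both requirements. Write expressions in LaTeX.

Differentiate the proposed G(u) back; it has to land on the given G'(u).
A general antiderivative is \frac{5 u^{2}}{2} + \frac{5}{4} + C.
The condition gives C = \frac{19}{8} - (\frac{15}{8}) = \frac{1}{2}.
So G(u) = \frac{5 u^{2}}{2} + \frac{7}{4}.
Check: d/du[\frac{5 u^{2}}{2} + \frac{7}{4}] = 5 u = G'(u).

G(u) = \frac{5 u^{2}}{2} + \frac{7}{4}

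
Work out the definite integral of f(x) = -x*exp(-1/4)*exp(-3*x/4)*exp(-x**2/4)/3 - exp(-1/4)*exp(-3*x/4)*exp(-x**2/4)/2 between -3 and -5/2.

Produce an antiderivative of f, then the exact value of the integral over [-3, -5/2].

Antiderivative: F(x) = 2*exp(-x**2/4 - 3*x/4 - 1/4)/3; value = -2*exp(-1/4)/3 + 2*exp(1/16)/3

The substitution u = -x**2/4 - 3*x/4 - 1/4 works: f is exactly (dF/du)*(du/dx) for that inner function.
F(x) = 2*exp(-x**2/4 - 3*x/4 - 1/4)/3 is an antiderivative of f.
Check: d/dx[2*exp(-x**2/4 - 3*x/4 - 1/4)/3] = (-2*x - 3)*exp(-1/4)*exp(-3*x/4)*exp(-x**2/4)/6, which equals f(x).
F(-5/2) = 2*exp(1/16)/3; F(-3) = 2*exp(-1/4)/3.
Integral = F(-5/2) - F(-3) = -2*exp(-1/4)/3 + 2*exp(1/16)/3.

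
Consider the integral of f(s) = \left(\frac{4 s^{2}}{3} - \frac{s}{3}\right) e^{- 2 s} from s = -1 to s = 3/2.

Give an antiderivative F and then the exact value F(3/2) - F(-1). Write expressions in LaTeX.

Recognize the product-rule pattern: f = u'v + uv' with u = - \frac{2 s^{2}}{3} - \frac{s}{2} - \frac{1}{4}, v = e^{- 2 s}, so integration by parts undoes it.
F(s) = \frac{\left(- 8 s^{2} - 6 s - 3\right) e^{- 2 s}}{12} is an antiderivative of f.
Check: d/ds[\frac{\left(- 8 s^{2} - 6 s - 3\right) e^{- 2 s}}{12}] = \frac{\left(4 s^{2} - s\right) e^{- 2 s}}{3}, which equals f(s).
F(3/2) = - \frac{5}{2 e^{3}}; F(-1) = - \frac{5 e^{2}}{12}.
Integral = F(3/2) - F(-1) = - \frac{5}{2 e^{3}} + \frac{5 e^{2}}{12}.

Antiderivative: F(s) = \frac{\left(- 8 s^{2} - 6 s - 3\right) e^{- 2 s}}{12}; value = - \frac{5}{2 e^{3}} + \frac{5 e^{2}}{12}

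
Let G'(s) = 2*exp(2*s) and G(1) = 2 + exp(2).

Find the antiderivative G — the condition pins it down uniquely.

G(s) = exp(2*s) + 2

A candidate passes only if d/ds[G] lands on the given G'(s) exactly.
A general antiderivative is exp(2*s) + C.
The condition gives C = 2 + exp(2) - (exp(2)) = 2.
So G(s) = exp(2*s) + 2.
Check: d/ds[exp(2*s) + 2] = 2*exp(2*s) = G'(s).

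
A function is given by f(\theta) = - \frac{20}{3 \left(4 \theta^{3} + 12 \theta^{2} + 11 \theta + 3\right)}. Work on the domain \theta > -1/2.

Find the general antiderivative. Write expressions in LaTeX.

F(\theta) = \frac{10 \left(2 \log{\left(\theta + 1 \right)} - \log{\left(4 \theta^{2} + 8 \theta + 3 \right)}\right)}{3} + C

The denominator factors as 3 \left(\theta + 1\right) \left(2 \theta + 1\right) \left(2 \theta + 3\right); partial fractions split f into directly integrable pieces: - \frac{20}{3 \left(2 \theta + 3\right)} - \frac{20}{3 \left(2 \theta + 1\right)} + \frac{20}{3 \left(\theta + 1\right)}.
Check: d/d\theta[\frac{10 \left(2 \log{\left(\theta + 1 \right)} - \log{\left(4 \theta^{2} + 8 \theta + 3 \right)}\right)}{3}] = - \frac{20}{12 \theta^{3} + 36 \theta^{2} + 33 \theta + 9}, which equals f(\theta).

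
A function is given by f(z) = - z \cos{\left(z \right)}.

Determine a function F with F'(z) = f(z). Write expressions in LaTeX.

Check any antiderivative F(z) by computing F'(z) and comparing it with f(z).
Check: d/dz[- z \sin{\left(z \right)} - \cos{\left(z \right)}] = - z \cos{\left(z \right)} = f(z).

An antiderivative is F(z) = - z \sin{\left(z \right)} - \cos{\left(z \right)}.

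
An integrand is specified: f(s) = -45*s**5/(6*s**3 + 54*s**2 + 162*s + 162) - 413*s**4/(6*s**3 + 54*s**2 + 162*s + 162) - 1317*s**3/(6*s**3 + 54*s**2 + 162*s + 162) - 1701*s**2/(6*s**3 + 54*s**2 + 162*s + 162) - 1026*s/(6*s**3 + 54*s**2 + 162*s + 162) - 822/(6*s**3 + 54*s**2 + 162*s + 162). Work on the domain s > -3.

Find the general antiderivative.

The integrand splits into summands that can be handled one at a time.
Check: d/ds[(-15*s**5 - 94*s**4 - 189*s**3 - 220*s**2 - 294*s - 30)/(6*s**2 + 36*s + 54)] = (-45*s**5 - 413*s**4 - 1317*s**3 - 1701*s**2 - 1026*s - 822)/(6*s**3 + 54*s**2 + 162*s + 162), which equals f(s).

F(s) = (-15*s**5 - 94*s**4 - 189*s**3 - 220*s**2 - 294*s - 30)/(6*s**2 + 36*s + 54) + C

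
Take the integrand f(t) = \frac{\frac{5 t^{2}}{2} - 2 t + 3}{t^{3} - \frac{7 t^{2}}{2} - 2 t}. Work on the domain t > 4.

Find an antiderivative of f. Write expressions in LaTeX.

An antiderivative is F(t) = \frac{- 27 \log{\left(t \right)} + 35 \log{\left(t - 4 \right)} + 37 \log{\left(t + \frac{1}{2} \right)}}{18}.

The denominator factors as t \left(t - 4\right) \left(2 t + 1\right); partial fractions split f into directly integrable pieces: \frac{37}{9 \left(2 t + 1\right)} + \frac{35}{18 \left(t - 4\right)} - \frac{3}{2 t}.
Check: d/dt[\frac{- 27 \log{\left(t \right)} + 35 \log{\left(t - 4 \right)} + 37 \log{\left(t + \frac{1}{2} \right)}}{18}] = \frac{5 t^{2} - 4 t + 6}{2 t^{3} - 7 t^{2} - 4 t}, which equals f(t).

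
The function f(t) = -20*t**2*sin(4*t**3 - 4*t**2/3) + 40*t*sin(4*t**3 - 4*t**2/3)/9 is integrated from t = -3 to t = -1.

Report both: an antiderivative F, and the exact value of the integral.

The substitution u = 4*t**3 - 4*t**2/3 works: f is exactly (dF/du)*(du/dt) for that inner function.
F(t) = 5*cos(4*t**3 - 4*t**2/3)/3 is an antiderivative of f.
Check: d/dt[5*cos(4*t**3 - 4*t**2/3)/3] = -20*t**2*sin(4*t**3 - 4*t**2/3) + 40*t*sin(4*t**3 - 4*t**2/3)/9 = f(t).
F(-1) = 5*cos(16/3)/3; F(-3) = 5*cos(120)/3.
Integral = F(-1) - F(-3) = -5*cos(120)/3 + 5*cos(16/3)/3.

Antiderivative: F(t) = 5*cos(4*t**3 - 4*t**2/3)/3; value = -5*cos(120)/3 + 5*cos(16/3)/3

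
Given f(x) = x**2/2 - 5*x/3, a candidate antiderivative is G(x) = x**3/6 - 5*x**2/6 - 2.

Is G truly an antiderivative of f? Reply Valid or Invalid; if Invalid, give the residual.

d/dx[G] = x**2/2 - 5*x/3
This equals f(x) exactly, so the claim holds.

Valid. The derivative of G reproduces f.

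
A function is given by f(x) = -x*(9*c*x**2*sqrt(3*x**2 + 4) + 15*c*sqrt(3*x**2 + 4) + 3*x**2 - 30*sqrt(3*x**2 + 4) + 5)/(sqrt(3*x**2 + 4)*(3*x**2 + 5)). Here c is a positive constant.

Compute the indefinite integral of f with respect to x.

F(x) = (-9*c*x**2 - 2*sqrt(3*x**2 + 4) + 30*log(x**2 + 5/3))/6 + C

Since d/dx undoes antidifferentiation here, F'(x) = f(x) is required of F(x).
Check: d/dx[(-9*c*x**2 - 2*sqrt(3*x**2 + 4) + 30*log(x**2 + 5/3))/6] = (-9*c*x**3*sqrt(3*x**2 + 4) - 15*c*x*sqrt(3*x**2 + 4) - 3*x**3 + 30*x*sqrt(3*x**2 + 4) - 5*x)/(3*x**2*sqrt(3*x**2 + 4) + 5*sqrt(3*x**2 + 4)), which equals f(x).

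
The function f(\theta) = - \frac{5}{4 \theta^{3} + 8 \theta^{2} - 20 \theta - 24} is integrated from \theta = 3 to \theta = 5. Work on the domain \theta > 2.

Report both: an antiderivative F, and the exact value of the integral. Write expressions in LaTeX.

The denominator factors as 4 \left(\theta - 2\right) \left(\theta + 1\right) \left(\theta + 3\right); partial fractions split f into directly integrable pieces: - \frac{1}{8 \left(\theta + 3\right)} + \frac{5}{24 \left(\theta + 1\right)} - \frac{1}{12 \left(\theta - 2\right)}.
F(\theta) = \frac{- 2 \log{\left(\theta - 2 \right)} + 5 \log{\left(\theta + 1 \right)} - 3 \log{\left(\theta + 3 \right)}}{24} is an antiderivative of f.
Check: d/d\theta[\frac{- 2 \log{\left(\theta - 2 \right)} + 5 \log{\left(\theta + 1 \right)} - 3 \log{\left(\theta + 3 \right)}}{24}] = - \frac{5}{4 \theta^{3} + 8 \theta^{2} - 20 \theta - 24} = f(\theta).
F(5) = - \frac{\log{\left(8 \right)}}{8} - \frac{\log{\left(3 \right)}}{12} + \frac{5 \log{\left(6 \right)}}{24}; F(3) = - \frac{\log{\left(6 \right)}}{8} + \frac{5 \log{\left(4 \right)}}{24}.
Integral = F(5) - F(3) = - \frac{5 \log{\left(4 \right)}}{24} - \frac{\log{\left(8 \right)}}{8} - \frac{\log{\left(3 \right)}}{12} + \frac{\log{\left(6 \right)}}{3}.

Antiderivative: F(\theta) = \frac{- 2 \log{\left(\theta - 2 \right)} + 5 \log{\left(\theta + 1 \right)} - 3 \log{\left(\theta + 3 \right)}}{24}; value = - \frac{5 \log{\left(4 \right)}}{24} - \frac{\log{\left(8 \right)}}{8} - \frac{\log{\left(3 \right)}}{12} + \frac{\log{\left(6 \right)}}{3}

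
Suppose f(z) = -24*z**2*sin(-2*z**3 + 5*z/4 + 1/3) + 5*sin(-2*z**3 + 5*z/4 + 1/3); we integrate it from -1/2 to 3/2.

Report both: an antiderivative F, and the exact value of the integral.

Antiderivative: F(z) = -4*cos(-2*z**3 + 5*z/4 + 1/3); value = -4*cos(109/24) + 4*cos(1/24)

The substitution u = -2*z**3 + 5*z/4 + 1/3 works: f is exactly (dF/du)*(du/dz) for that inner function.
F(z) = -4*cos(-2*z**3 + 5*z/4 + 1/3) is an antiderivative of f.
Check: d/dz[-4*cos(-2*z**3 + 5*z/4 + 1/3)] = -24*z**2*sin(-2*z**3 + 5*z/4 + 1/3) + 5*sin(-2*z**3 + 5*z/4 + 1/3) = f(z).
F(3/2) = -4*cos(109/24); F(-1/2) = -4*cos(1/24).
Integral = F(3/2) - F(-1/2) = -4*cos(109/24) + 4*cos(1/24).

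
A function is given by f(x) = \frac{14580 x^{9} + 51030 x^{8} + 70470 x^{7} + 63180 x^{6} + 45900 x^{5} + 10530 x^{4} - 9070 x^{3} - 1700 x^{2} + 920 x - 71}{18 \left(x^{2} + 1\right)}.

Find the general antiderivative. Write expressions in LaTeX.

F(x) = \frac{405 x^{8}}{4} + 405 x^{7} + \frac{1035 x^{6}}{2} + 135 x^{5} - \frac{555 x^{4}}{4} - 30 x^{3} + \frac{230 x^{2}}{9} - \frac{40 x}{9} + \frac{\operatorname{atan}{\left(x \right)}}{2} + C

Since d/dx undoes antidifferentiation here, F'(x) = f(x) is required of F(x).
Check: d/dx[\frac{405 x^{8}}{4} + 405 x^{7} + \frac{1035 x^{6}}{2} + 135 x^{5} - \frac{555 x^{4}}{4} - 30 x^{3} + \frac{230 x^{2}}{9} - \frac{40 x}{9} + \frac{\operatorname{atan}{\left(x \right)}}{2}] = \frac{14580 x^{9} + 51030 x^{8} + 70470 x^{7} + 63180 x^{6} + 45900 x^{5} + 10530 x^{4} - 9070 x^{3} - 1700 x^{2} + 920 x - 71}{18 x^{2} + 18}, which equals f(x).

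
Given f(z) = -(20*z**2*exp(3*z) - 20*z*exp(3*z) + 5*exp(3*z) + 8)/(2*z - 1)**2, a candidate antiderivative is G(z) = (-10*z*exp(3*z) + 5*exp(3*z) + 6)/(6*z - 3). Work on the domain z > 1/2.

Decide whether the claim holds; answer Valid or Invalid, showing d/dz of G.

d/dz[G] = (-20*z**2*exp(3*z) + 20*z*exp(3*z) - 5*exp(3*z) - 4)/(4*z**2 - 4*z + 1)
d/dz[G] - f(z) = 4/(4*z**2 - 4*z + 1) != 0.

Invalid: d/dz[G] - f = 4/(4*z**2 - 4*z + 1), which is not 0.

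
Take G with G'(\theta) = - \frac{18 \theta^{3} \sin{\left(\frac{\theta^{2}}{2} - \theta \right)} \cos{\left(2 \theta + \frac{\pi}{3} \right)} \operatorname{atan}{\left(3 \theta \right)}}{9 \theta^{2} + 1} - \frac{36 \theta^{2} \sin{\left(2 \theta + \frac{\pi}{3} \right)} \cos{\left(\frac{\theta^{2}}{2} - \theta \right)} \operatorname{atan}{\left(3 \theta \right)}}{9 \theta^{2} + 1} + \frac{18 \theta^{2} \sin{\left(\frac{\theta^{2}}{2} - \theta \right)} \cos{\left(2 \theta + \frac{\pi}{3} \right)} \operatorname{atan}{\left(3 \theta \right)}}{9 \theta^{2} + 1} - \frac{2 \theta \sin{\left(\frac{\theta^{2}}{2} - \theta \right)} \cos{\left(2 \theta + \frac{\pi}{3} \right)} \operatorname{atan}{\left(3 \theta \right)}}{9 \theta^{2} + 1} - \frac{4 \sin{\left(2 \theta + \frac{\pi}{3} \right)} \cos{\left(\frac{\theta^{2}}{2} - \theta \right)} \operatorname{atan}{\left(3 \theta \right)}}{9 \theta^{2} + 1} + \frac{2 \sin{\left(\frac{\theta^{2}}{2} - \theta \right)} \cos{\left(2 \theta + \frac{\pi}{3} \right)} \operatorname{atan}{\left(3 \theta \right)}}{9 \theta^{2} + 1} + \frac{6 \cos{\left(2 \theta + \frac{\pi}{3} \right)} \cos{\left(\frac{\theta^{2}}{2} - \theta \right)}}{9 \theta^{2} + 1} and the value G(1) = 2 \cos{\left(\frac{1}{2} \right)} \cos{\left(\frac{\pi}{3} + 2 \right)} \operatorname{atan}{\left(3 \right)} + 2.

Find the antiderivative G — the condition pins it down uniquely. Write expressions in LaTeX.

G(\theta) = 2 \cos{\left(2 \theta + \frac{\pi}{3} \right)} \cos{\left(\frac{\theta^{2}}{2} - \theta \right)} \operatorname{atan}{\left(3 \theta \right)} + 2

Integrate term by term and add the pieces.
A general antiderivative is 2 \cos{\left(2 \theta + \frac{\pi}{3} \right)} \cos{\left(\frac{\theta^{2}}{2} - \theta \right)} \operatorname{atan}{\left(3 \theta \right)} + C.
The condition gives C = 2 \cos{\left(\frac{1}{2} \right)} \cos{\left(\frac{\pi}{3} + 2 \right)} \operatorname{atan}{\left(3 \right)} + 2 - (2 \cos{\left(\frac{1}{2} \right)} \cos{\left(\frac{\pi}{3} + 2 \right)} \operatorname{atan}{\left(3 \right)}) = 2.
So G(\theta) = 2 \cos{\left(2 \theta + \frac{\pi}{3} \right)} \cos{\left(\frac{\theta^{2}}{2} - \theta \right)} \operatorname{atan}{\left(3 \theta \right)} + 2.
Check: d/d\theta[2 \cos{\left(2 \theta + \frac{\pi}{3} \right)} \cos{\left(\frac{\theta^{2}}{2} - \theta \right)} \operatorname{atan}{\left(3 \theta \right)} + 2] = \frac{- 18 \theta^{3} \sin{\left(\frac{\theta^{2}}{2} - \theta \right)} \cos{\left(2 \theta + \frac{\pi}{3} \right)} \operatorname{atan}{\left(3 \theta \right)} - 36 \theta^{2} \sin{\left(2 \theta + \frac{\pi}{3} \right)} \cos{\left(\frac{\theta^{2}}{2} - \theta \right)} \operatorname{atan}{\left(3 \theta \right)} + 18 \theta^{2} \sin{\left(\frac{\theta^{2}}{2} - \theta \right)} \cos{\left(2 \theta + \frac{\pi}{3} \right)} \operatorname{atan}{\left(3 \theta \right)} - 2 \theta \sin{\left(\frac{\theta^{2}}{2} - \theta \right)} \cos{\left(2 \theta + \frac{\pi}{3} \right)} \operatorname{atan}{\left(3 \theta \right)} - 4 \sin{\left(2 \theta + \frac{\pi}{3} \right)} \cos{\left(\frac{\theta^{2}}{2} - \theta \right)} \operatorname{atan}{\left(3 \theta \right)} + 2 \sin{\left(\frac{\theta^{2}}{2} - \theta \right)} \cos{\left(2 \theta + \frac{\pi}{3} \right)} \operatorname{atan}{\left(3 \theta \right)} + 6 \cos{\left(2 \theta + \frac{\pi}{3} \right)} \cos{\left(\frac{\theta^{2}}{2} - \theta \right)}}{9 \theta^{2} + 1}, which equals G'(\theta).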